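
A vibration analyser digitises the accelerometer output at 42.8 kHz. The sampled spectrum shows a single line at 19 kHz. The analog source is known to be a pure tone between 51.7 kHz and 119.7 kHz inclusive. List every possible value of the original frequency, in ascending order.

Frequencies that alias to 19 kHz are k·fs ± 19 kHz for integer k ≥ 0.
k=0: 19 kHz.
k=1: 23.8 kHz, 61.8 kHz.
k=2: 66.6 kHz, 104.6 kHz.
k=3: 109.4 kHz, 147.4 kHz.
k=4: 152.2 kHz, 190.2 kHz.
Within [51.7 kHz, 119.7 kHz]: 61.8 kHz, 66.6 kHz, 104.6 kHz, 109.4 kHz.

61.8 kHz, 66.6 kHz, 104.6 kHz, 109.4 kHz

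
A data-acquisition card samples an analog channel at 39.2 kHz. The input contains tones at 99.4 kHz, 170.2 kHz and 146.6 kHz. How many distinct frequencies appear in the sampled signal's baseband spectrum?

fs/2 = 19.6 kHz.
99.4 kHz mod fs = 21 kHz.
21 kHz > fs/2 = 19.6 kHz, folds to fs − 21 kHz = 18.2 kHz.
170.2 kHz mod fs = 13.4 kHz.
13.4 kHz ≤ fs/2 = 19.6 kHz, appears at 13.4 kHz.
146.6 kHz mod fs = 29 kHz.
29 kHz > fs/2 = 19.6 kHz, folds to fs − 29 kHz = 10.2 kHz.
Distinct values: {10.2 kHz, 13.4 kHz, 18.2 kHz} → 3.

3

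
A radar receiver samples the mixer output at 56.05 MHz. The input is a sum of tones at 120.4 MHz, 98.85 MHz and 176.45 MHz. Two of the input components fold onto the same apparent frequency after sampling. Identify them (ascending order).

120.4 MHz, 176.45 MHz

fs/2 = 28.025 MHz.
120.4 MHz mod fs = 8.3 MHz.
8.3 MHz ≤ fs/2 = 28.025 MHz, appears at 8.3 MHz.
98.85 MHz mod fs = 42.8 MHz.
42.8 MHz > fs/2 = 28.025 MHz, folds to fs − 42.8 MHz = 13.25 MHz.
176.45 MHz mod fs = 8.3 MHz.
8.3 MHz ≤ fs/2 = 28.025 MHz, appears at 8.3 MHz.
120.4 MHz and 176.45 MHz both map to 8.3 MHz.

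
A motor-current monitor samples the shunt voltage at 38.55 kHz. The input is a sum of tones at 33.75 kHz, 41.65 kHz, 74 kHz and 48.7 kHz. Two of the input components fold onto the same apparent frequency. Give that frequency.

fs/2 = 19.275 kHz.
33.75 kHz > fs/2 = 19.275 kHz, folds to fs − 33.75 kHz = 4.8 kHz.
41.65 kHz mod fs = 3.1 kHz.
3.1 kHz ≤ fs/2 = 19.275 kHz, appears at 3.1 kHz.
74 kHz mod fs = 35.45 kHz.
35.45 kHz > fs/2 = 19.275 kHz, folds to fs − 35.45 kHz = 3.1 kHz.
48.7 kHz mod fs = 10.15 kHz.
10.15 kHz ≤ fs/2 = 19.275 kHz, appears at 10.15 kHz.
41.65 kHz and 74 kHz both map to 3.1 kHz.

3.1 kHz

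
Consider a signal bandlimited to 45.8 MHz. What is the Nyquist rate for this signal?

91.6 MHz

Nyquist rate = 2 × 45.8 MHz = 91.6 MHz.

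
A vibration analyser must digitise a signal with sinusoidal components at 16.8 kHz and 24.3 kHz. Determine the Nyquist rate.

48.6 kHz

Highest-frequency component: 24.3 kHz.
Nyquist rate = 2 × 24.3 kHz = 48.6 kHz.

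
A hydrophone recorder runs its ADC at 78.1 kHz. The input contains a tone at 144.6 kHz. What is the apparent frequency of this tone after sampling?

11.6 kHz

144.6 kHz mod fs = 66.5 kHz.
66.5 kHz > fs/2 = 39.05 kHz, folds to fs − 66.5 kHz = 11.6 kHz.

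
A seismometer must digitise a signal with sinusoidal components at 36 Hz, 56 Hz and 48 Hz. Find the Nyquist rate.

Highest-frequency component: 56 Hz.
Nyquist rate = 2 × 56 Hz = 112 Hz.

112 Hz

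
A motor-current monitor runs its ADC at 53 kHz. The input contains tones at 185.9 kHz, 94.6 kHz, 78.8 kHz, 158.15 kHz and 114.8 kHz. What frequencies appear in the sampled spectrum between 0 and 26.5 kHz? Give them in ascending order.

fs/2 = 26.5 kHz.
185.9 kHz mod fs = 26.9 kHz.
26.9 kHz > fs/2 = 26.5 kHz, folds to fs − 26.9 kHz = 26.1 kHz.
94.6 kHz mod fs = 41.6 kHz.
41.6 kHz > fs/2 = 26.5 kHz, folds to fs − 41.6 kHz = 11.4 kHz.
78.8 kHz mod fs = 25.8 kHz.
25.8 kHz ≤ fs/2 = 26.5 kHz, appears at 25.8 kHz.
158.15 kHz mod fs = 52.15 kHz.
52.15 kHz > fs/2 = 26.5 kHz, folds to fs − 52.15 kHz = 0.85 kHz.
114.8 kHz mod fs = 8.8 kHz.
8.8 kHz ≤ fs/2 = 26.5 kHz, appears at 8.8 kHz.
Distinct values: {0.85 kHz, 8.8 kHz, 11.4 kHz, 25.8 kHz, 26.1 kHz}.

0.85 kHz, 8.8 kHz, 11.4 kHz, 25.8 kHz, 26.1 kHz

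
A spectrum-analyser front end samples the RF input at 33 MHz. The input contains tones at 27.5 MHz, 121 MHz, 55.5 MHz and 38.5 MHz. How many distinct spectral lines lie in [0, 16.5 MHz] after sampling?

3

fs/2 = 16.5 MHz.
27.5 MHz > fs/2 = 16.5 MHz, folds to fs − 27.5 MHz = 5.5 MHz.
121 MHz mod fs = 22 MHz.
22 MHz > fs/2 = 16.5 MHz, folds to fs − 22 MHz = 11 MHz.
55.5 MHz mod fs = 22.5 MHz.
22.5 MHz > fs/2 = 16.5 MHz, folds to fs − 22.5 MHz = 10.5 MHz.
38.5 MHz mod fs = 5.5 MHz.
5.5 MHz ≤ fs/2 = 16.5 MHz, appears at 5.5 MHz.
Distinct values: {5.5 MHz, 10.5 MHz, 11 MHz} → 3.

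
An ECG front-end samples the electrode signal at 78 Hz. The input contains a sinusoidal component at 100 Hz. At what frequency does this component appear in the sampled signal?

22 Hz

100 Hz mod fs = 22 Hz.
22 Hz ≤ fs/2 = 39 Hz, appears at 22 Hz.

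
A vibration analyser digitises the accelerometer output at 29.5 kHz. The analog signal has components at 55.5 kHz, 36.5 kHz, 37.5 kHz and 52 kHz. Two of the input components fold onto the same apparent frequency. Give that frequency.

7 kHz

fs/2 = 14.75 kHz.
55.5 kHz mod fs = 26 kHz.
26 kHz > fs/2 = 14.75 kHz, folds to fs − 26 kHz = 3.5 kHz.
36.5 kHz mod fs = 7 kHz.
7 kHz ≤ fs/2 = 14.75 kHz, appears at 7 kHz.
37.5 kHz mod fs = 8 kHz.
8 kHz ≤ fs/2 = 14.75 kHz, appears at 8 kHz.
52 kHz mod fs = 22.5 kHz.
22.5 kHz > fs/2 = 14.75 kHz, folds to fs − 22.5 kHz = 7 kHz.
36.5 kHz and 52 kHz both map to 7 kHz.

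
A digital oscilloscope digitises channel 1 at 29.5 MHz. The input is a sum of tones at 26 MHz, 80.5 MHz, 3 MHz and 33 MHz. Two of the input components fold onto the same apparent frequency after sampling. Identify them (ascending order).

fs/2 = 14.75 MHz.
26 MHz > fs/2 = 14.75 MHz, folds to fs − 26 MHz = 3.5 MHz.
80.5 MHz mod fs = 21.5 MHz.
21.5 MHz > fs/2 = 14.75 MHz, folds to fs − 21.5 MHz = 8 MHz.
3 MHz ≤ fs/2 = 14.75 MHz, passes unchanged.
33 MHz mod fs = 3.5 MHz.
3.5 MHz ≤ fs/2 = 14.75 MHz, appears at 3.5 MHz.
26 MHz and 33 MHz both map to 3.5 MHz.

26 MHz, 33 MHz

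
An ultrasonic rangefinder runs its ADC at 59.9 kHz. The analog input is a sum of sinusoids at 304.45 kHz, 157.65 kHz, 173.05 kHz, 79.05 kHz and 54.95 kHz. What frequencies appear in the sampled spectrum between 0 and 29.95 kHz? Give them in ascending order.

fs/2 = 29.95 kHz.
304.45 kHz mod fs = 4.95 kHz.
4.95 kHz ≤ fs/2 = 29.95 kHz, appears at 4.95 kHz.
157.65 kHz mod fs = 37.85 kHz.
37.85 kHz > fs/2 = 29.95 kHz, folds to fs − 37.85 kHz = 22.05 kHz.
173.05 kHz mod fs = 53.25 kHz.
53.25 kHz > fs/2 = 29.95 kHz, folds to fs − 53.25 kHz = 6.65 kHz.
79.05 kHz mod fs = 19.15 kHz.
19.15 kHz ≤ fs/2 = 29.95 kHz, appears at 19.15 kHz.
54.95 kHz > fs/2 = 29.95 kHz, folds to fs − 54.95 kHz = 4.95 kHz.
Distinct values: {4.95 kHz, 6.65 kHz, 19.15 kHz, 22.05 kHz}.

4.95 kHz, 6.65 kHz, 19.15 kHz, 22.05 kHz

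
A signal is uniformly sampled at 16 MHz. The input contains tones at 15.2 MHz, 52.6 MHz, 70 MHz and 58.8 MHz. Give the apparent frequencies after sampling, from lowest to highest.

fs/2 = 8 MHz.
15.2 MHz > fs/2 = 8 MHz, folds to fs − 15.2 MHz = 0.8 MHz.
52.6 MHz mod fs = 4.6 MHz.
4.6 MHz ≤ fs/2 = 8 MHz, appears at 4.6 MHz.
70 MHz mod fs = 6 MHz.
6 MHz ≤ fs/2 = 8 MHz, appears at 6 MHz.
58.8 MHz mod fs = 10.8 MHz.
10.8 MHz > fs/2 = 8 MHz, folds to fs − 10.8 MHz = 5.2 MHz.
Distinct values: {0.8 MHz, 4.6 MHz, 5.2 MHz, 6 MHz}.

0.8 MHz, 4.6 MHz, 5.2 MHz, 6 MHz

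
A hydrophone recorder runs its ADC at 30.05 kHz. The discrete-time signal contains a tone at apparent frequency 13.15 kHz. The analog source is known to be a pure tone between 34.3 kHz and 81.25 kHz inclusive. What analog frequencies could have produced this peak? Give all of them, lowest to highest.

Frequencies that alias to 13.15 kHz are k·fs ± 13.15 kHz for integer k ≥ 0.
k=0: 13.15 kHz.
k=1: 16.9 kHz, 43.2 kHz.
k=2: 46.95 kHz, 73.25 kHz.
k=3: 77 kHz, 103.3 kHz.
k=4: 107.05 kHz, 133.35 kHz.
Within [34.3 kHz, 81.25 kHz]: 43.2 kHz, 46.95 kHz, 73.25 kHz, 77 kHz.

43.2 kHz, 46.95 kHz, 73.25 kHz, 77 kHz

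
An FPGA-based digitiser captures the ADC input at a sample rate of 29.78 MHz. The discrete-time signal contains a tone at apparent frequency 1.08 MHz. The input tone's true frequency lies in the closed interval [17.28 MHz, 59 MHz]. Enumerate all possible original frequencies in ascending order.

Frequencies that alias to 1.08 MHz are k·fs ± 1.08 MHz for integer k ≥ 0.
k=0: 1.08 MHz.
k=1: 28.7 MHz, 30.86 MHz.
k=2: 58.48 MHz, 60.64 MHz.
k=3: 88.26 MHz, 90.42 MHz.
Within [17.28 MHz, 59 MHz]: 28.7 MHz, 30.86 MHz, 58.48 MHz.

28.7 MHz, 30.86 MHz, 58.48 MHz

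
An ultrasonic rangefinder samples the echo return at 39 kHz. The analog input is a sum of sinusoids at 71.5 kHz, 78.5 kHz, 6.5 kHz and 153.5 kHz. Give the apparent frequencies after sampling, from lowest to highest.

fs/2 = 19.5 kHz.
71.5 kHz mod fs = 32.5 kHz.
32.5 kHz > fs/2 = 19.5 kHz, folds to fs − 32.5 kHz = 6.5 kHz.
78.5 kHz mod fs = 0.5 kHz.
0.5 kHz ≤ fs/2 = 19.5 kHz, appears at 0.5 kHz.
6.5 kHz ≤ fs/2 = 19.5 kHz, passes unchanged.
153.5 kHz mod fs = 36.5 kHz.
36.5 kHz > fs/2 = 19.5 kHz, folds to fs − 36.5 kHz = 2.5 kHz.
Distinct values: {0.5 kHz, 2.5 kHz, 6.5 kHz}.

0.5 kHz, 2.5 kHz, 6.5 kHz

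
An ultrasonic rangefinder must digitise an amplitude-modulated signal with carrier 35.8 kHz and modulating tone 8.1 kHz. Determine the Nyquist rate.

87.8 kHz

AM sidebands sit at fc ± fm = 27.7 kHz and 43.9 kHz.
Highest-frequency component: 43.9 kHz.
Nyquist rate = 2 × 43.9 kHz = 87.8 kHz.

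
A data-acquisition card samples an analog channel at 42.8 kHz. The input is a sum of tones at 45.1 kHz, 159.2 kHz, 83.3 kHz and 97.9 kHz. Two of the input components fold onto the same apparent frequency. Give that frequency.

2.3 kHz

fs/2 = 21.4 kHz.
45.1 kHz mod fs = 2.3 kHz.
2.3 kHz ≤ fs/2 = 21.4 kHz, appears at 2.3 kHz.
159.2 kHz mod fs = 30.8 kHz.
30.8 kHz > fs/2 = 21.4 kHz, folds to fs − 30.8 kHz = 12 kHz.
83.3 kHz mod fs = 40.5 kHz.
40.5 kHz > fs/2 = 21.4 kHz, folds to fs − 40.5 kHz = 2.3 kHz.
97.9 kHz mod fs = 12.3 kHz.
12.3 kHz ≤ fs/2 = 21.4 kHz, appears at 12.3 kHz.
45.1 kHz and 83.3 kHz both map to 2.3 kHz.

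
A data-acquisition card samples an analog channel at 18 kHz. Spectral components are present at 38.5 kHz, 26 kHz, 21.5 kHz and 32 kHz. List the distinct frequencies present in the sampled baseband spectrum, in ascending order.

fs/2 = 9 kHz.
38.5 kHz mod fs = 2.5 kHz.
2.5 kHz ≤ fs/2 = 9 kHz, appears at 2.5 kHz.
26 kHz mod fs = 8 kHz.
8 kHz ≤ fs/2 = 9 kHz, appears at 8 kHz.
21.5 kHz mod fs = 3.5 kHz.
3.5 kHz ≤ fs/2 = 9 kHz, appears at 3.5 kHz.
32 kHz mod fs = 14 kHz.
14 kHz > fs/2 = 9 kHz, folds to fs − 14 kHz = 4 kHz.
Distinct values: {2.5 kHz, 3.5 kHz, 4 kHz, 8 kHz}.

2.5 kHz, 3.5 kHz, 4 kHz, 8 kHz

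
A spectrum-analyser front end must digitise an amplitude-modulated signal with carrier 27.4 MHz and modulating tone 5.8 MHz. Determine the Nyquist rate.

AM sidebands sit at fc ± fm = 21.6 MHz and 33.2 MHz.
Highest-frequency component: 33.2 MHz.
Nyquist rate = 2 × 33.2 MHz = 66.4 MHz.

66.4 MHz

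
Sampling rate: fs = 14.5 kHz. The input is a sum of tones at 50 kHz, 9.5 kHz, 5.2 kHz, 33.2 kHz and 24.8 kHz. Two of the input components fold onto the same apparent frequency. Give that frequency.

fs/2 = 7.25 kHz.
50 kHz mod fs = 6.5 kHz.
6.5 kHz ≤ fs/2 = 7.25 kHz, appears at 6.5 kHz.
9.5 kHz > fs/2 = 7.25 kHz, folds to fs − 9.5 kHz = 5 kHz.
5.2 kHz ≤ fs/2 = 7.25 kHz, passes unchanged.
33.2 kHz mod fs = 4.2 kHz.
4.2 kHz ≤ fs/2 = 7.25 kHz, appears at 4.2 kHz.
24.8 kHz mod fs = 10.3 kHz.
10.3 kHz > fs/2 = 7.25 kHz, folds to fs − 10.3 kHz = 4.2 kHz.
24.8 kHz and 33.2 kHz both map to 4.2 kHz.

4.2 kHz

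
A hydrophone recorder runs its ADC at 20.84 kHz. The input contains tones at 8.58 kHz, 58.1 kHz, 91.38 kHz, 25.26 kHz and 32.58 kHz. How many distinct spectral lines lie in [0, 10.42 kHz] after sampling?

fs/2 = 10.42 kHz.
8.58 kHz ≤ fs/2 = 10.42 kHz, passes unchanged.
58.1 kHz mod fs = 16.42 kHz.
16.42 kHz > fs/2 = 10.42 kHz, folds to fs − 16.42 kHz = 4.42 kHz.
91.38 kHz mod fs = 8.02 kHz.
8.02 kHz ≤ fs/2 = 10.42 kHz, appears at 8.02 kHz.
25.26 kHz mod fs = 4.42 kHz.
4.42 kHz ≤ fs/2 = 10.42 kHz, appears at 4.42 kHz.
32.58 kHz mod fs = 11.74 kHz.
11.74 kHz > fs/2 = 10.42 kHz, folds to fs − 11.74 kHz = 9.1 kHz.
Distinct values: {4.42 kHz, 8.02 kHz, 8.58 kHz, 9.1 kHz} → 4.

4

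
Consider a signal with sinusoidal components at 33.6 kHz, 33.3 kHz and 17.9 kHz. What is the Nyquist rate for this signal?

67.2 kHz

Highest-frequency component: 33.6 kHz.
Nyquist rate = 2 × 33.6 kHz = 67.2 kHz.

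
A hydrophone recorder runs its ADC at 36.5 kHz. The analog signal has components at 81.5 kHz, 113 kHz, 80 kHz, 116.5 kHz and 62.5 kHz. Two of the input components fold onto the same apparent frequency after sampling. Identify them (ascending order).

fs/2 = 18.25 kHz.
81.5 kHz mod fs = 8.5 kHz.
8.5 kHz ≤ fs/2 = 18.25 kHz, appears at 8.5 kHz.
113 kHz mod fs = 3.5 kHz.
3.5 kHz ≤ fs/2 = 18.25 kHz, appears at 3.5 kHz.
80 kHz mod fs = 7 kHz.
7 kHz ≤ fs/2 = 18.25 kHz, appears at 7 kHz.
116.5 kHz mod fs = 7 kHz.
7 kHz ≤ fs/2 = 18.25 kHz, appears at 7 kHz.
62.5 kHz mod fs = 26 kHz.
26 kHz > fs/2 = 18.25 kHz, folds to fs − 26 kHz = 10.5 kHz.
80 kHz and 116.5 kHz both map to 7 kHz.

80 kHz, 116.5 kHz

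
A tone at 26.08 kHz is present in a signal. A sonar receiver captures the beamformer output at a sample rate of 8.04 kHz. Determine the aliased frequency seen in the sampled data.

1.96 kHz

26.08 kHz mod fs = 1.96 kHz.
1.96 kHz ≤ fs/2 = 4.02 kHz, appears at 1.96 kHz.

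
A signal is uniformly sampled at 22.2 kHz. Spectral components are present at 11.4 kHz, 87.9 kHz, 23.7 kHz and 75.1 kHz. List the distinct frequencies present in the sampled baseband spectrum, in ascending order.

fs/2 = 11.1 kHz.
11.4 kHz > fs/2 = 11.1 kHz, folds to fs − 11.4 kHz = 10.8 kHz.
87.9 kHz mod fs = 21.3 kHz.
21.3 kHz > fs/2 = 11.1 kHz, folds to fs − 21.3 kHz = 0.9 kHz.
23.7 kHz mod fs = 1.5 kHz.
1.5 kHz ≤ fs/2 = 11.1 kHz, appears at 1.5 kHz.
75.1 kHz mod fs = 8.5 kHz.
8.5 kHz ≤ fs/2 = 11.1 kHz, appears at 8.5 kHz.
Distinct values: {0.9 kHz, 1.5 kHz, 8.5 kHz, 10.8 kHz}.

0.9 kHz, 1.5 kHz, 8.5 kHz, 10.8 kHz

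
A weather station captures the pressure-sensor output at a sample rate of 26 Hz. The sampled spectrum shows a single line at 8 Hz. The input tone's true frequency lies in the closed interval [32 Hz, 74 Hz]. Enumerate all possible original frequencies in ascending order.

Frequencies that alias to 8 Hz are k·fs ± 8 Hz for integer k ≥ 0.
k=0: 8 Hz.
k=1: 18 Hz, 34 Hz.
k=2: 44 Hz, 60 Hz.
k=3: 70 Hz, 86 Hz.
k=4: 96 Hz, 112 Hz.
Within [32 Hz, 74 Hz]: 34 Hz, 44 Hz, 60 Hz, 70 Hz.

34 Hz, 44 Hz, 60 Hz, 70 Hz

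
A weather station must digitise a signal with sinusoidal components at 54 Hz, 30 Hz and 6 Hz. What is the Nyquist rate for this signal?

Highest-frequency component: 54 Hz.
Nyquist rate = 2 × 54 Hz = 108 Hz.

108 Hz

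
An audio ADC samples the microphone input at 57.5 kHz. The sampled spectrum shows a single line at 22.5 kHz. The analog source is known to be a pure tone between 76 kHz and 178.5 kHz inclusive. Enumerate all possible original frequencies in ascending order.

Frequencies that alias to 22.5 kHz are k·fs ± 22.5 kHz for integer k ≥ 0.
k=0: 22.5 kHz.
k=1: 35 kHz, 80 kHz.
k=2: 92.5 kHz, 137.5 kHz.
k=3: 150 kHz, 195 kHz.
k=4: 207.5 kHz, 252.5 kHz.
Within [76 kHz, 178.5 kHz]: 80 kHz, 92.5 kHz, 137.5 kHz, 150 kHz.

80 kHz, 92.5 kHz, 137.5 kHz, 150 kHz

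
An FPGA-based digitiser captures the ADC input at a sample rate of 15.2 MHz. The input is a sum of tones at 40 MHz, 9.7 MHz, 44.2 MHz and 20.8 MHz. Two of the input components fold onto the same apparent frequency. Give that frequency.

fs/2 = 7.6 MHz.
40 MHz mod fs = 9.6 MHz.
9.6 MHz > fs/2 = 7.6 MHz, folds to fs − 9.6 MHz = 5.6 MHz.
9.7 MHz > fs/2 = 7.6 MHz, folds to fs − 9.7 MHz = 5.5 MHz.
44.2 MHz mod fs = 13.8 MHz.
13.8 MHz > fs/2 = 7.6 MHz, folds to fs − 13.8 MHz = 1.4 MHz.
20.8 MHz mod fs = 5.6 MHz.
5.6 MHz ≤ fs/2 = 7.6 MHz, appears at 5.6 MHz.
20.8 MHz and 40 MHz both map to 5.6 MHz.

5.6 MHz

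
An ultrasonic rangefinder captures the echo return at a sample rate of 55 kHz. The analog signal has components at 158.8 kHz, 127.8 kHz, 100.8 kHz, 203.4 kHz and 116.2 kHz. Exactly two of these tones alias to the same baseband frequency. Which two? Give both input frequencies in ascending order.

fs/2 = 27.5 kHz.
158.8 kHz mod fs = 48.8 kHz.
48.8 kHz > fs/2 = 27.5 kHz, folds to fs − 48.8 kHz = 6.2 kHz.
127.8 kHz mod fs = 17.8 kHz.
17.8 kHz ≤ fs/2 = 27.5 kHz, appears at 17.8 kHz.
100.8 kHz mod fs = 45.8 kHz.
45.8 kHz > fs/2 = 27.5 kHz, folds to fs − 45.8 kHz = 9.2 kHz.
203.4 kHz mod fs = 38.4 kHz.
38.4 kHz > fs/2 = 27.5 kHz, folds to fs − 38.4 kHz = 16.6 kHz.
116.2 kHz mod fs = 6.2 kHz.
6.2 kHz ≤ fs/2 = 27.5 kHz, appears at 6.2 kHz.
116.2 kHz and 158.8 kHz both map to 6.2 kHz.

116.2 kHz, 158.8 kHz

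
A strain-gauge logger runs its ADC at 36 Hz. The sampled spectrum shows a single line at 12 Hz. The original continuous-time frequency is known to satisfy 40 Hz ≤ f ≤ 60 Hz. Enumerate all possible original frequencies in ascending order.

48 Hz, 60 Hz

Frequencies that alias to 12 Hz are k·fs ± 12 Hz for integer k ≥ 0.
k=0: 12 Hz.
k=1: 24 Hz, 48 Hz.
k=2: 60 Hz, 84 Hz.
k=3: 96 Hz, 120 Hz.
Within [40 Hz, 60 Hz]: 48 Hz, 60 Hz.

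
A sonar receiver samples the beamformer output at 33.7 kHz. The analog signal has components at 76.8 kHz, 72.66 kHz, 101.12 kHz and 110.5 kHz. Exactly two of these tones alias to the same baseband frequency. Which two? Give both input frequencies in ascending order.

76.8 kHz, 110.5 kHz

fs/2 = 16.85 kHz.
76.8 kHz mod fs = 9.4 kHz.
9.4 kHz ≤ fs/2 = 16.85 kHz, appears at 9.4 kHz.
72.66 kHz mod fs = 5.26 kHz.
5.26 kHz ≤ fs/2 = 16.85 kHz, appears at 5.26 kHz.
101.12 kHz mod fs = 0.02 kHz.
0.02 kHz ≤ fs/2 = 16.85 kHz, appears at 0.02 kHz.
110.5 kHz mod fs = 9.4 kHz.
9.4 kHz ≤ fs/2 = 16.85 kHz, appears at 9.4 kHz.
76.8 kHz and 110.5 kHz both map to 9.4 kHz.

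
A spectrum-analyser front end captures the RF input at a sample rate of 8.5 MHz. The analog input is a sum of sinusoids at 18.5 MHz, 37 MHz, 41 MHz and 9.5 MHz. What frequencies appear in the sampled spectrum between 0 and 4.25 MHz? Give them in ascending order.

fs/2 = 4.25 MHz.
18.5 MHz mod fs = 1.5 MHz.
1.5 MHz ≤ fs/2 = 4.25 MHz, appears at 1.5 MHz.
37 MHz mod fs = 3 MHz.
3 MHz ≤ fs/2 = 4.25 MHz, appears at 3 MHz.
41 MHz mod fs = 7 MHz.
7 MHz > fs/2 = 4.25 MHz, folds to fs − 7 MHz = 1.5 MHz.
9.5 MHz mod fs = 1 MHz.
1 MHz ≤ fs/2 = 4.25 MHz, appears at 1 MHz.
Distinct values: {1 MHz, 1.5 MHz, 3 MHz}.

1 MHz, 1.5 MHz, 3 MHz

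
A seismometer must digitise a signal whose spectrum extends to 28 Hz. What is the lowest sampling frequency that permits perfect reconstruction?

Nyquist rate = 2 × 28 Hz = 56 Hz.

56 Hz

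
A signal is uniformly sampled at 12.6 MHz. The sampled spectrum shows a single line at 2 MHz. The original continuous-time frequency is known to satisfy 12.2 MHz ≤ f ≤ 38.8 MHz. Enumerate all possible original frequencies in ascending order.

14.6 MHz, 23.2 MHz, 27.2 MHz, 35.8 MHz

Frequencies that alias to 2 MHz are k·fs ± 2 MHz for integer k ≥ 0.
k=0: 2 MHz.
k=1: 10.6 MHz, 14.6 MHz.
k=2: 23.2 MHz, 27.2 MHz.
k=3: 35.8 MHz, 39.8 MHz.
k=4: 48.4 MHz, 52.4 MHz.
Within [12.2 MHz, 38.8 MHz]: 14.6 MHz, 23.2 MHz, 27.2 MHz, 35.8 MHz.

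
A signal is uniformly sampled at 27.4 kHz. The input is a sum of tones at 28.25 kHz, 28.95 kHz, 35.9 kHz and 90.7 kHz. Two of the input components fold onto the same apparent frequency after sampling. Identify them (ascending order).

fs/2 = 13.7 kHz.
28.25 kHz mod fs = 0.85 kHz.
0.85 kHz ≤ fs/2 = 13.7 kHz, appears at 0.85 kHz.
28.95 kHz mod fs = 1.55 kHz.
1.55 kHz ≤ fs/2 = 13.7 kHz, appears at 1.55 kHz.
35.9 kHz mod fs = 8.5 kHz.
8.5 kHz ≤ fs/2 = 13.7 kHz, appears at 8.5 kHz.
90.7 kHz mod fs = 8.5 kHz.
8.5 kHz ≤ fs/2 = 13.7 kHz, appears at 8.5 kHz.
35.9 kHz and 90.7 kHz both map to 8.5 kHz.

35.9 kHz, 90.7 kHz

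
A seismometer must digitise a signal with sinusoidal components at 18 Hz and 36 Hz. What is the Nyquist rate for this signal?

72 Hz

Highest-frequency component: 36 Hz.
Nyquist rate = 2 × 36 Hz = 72 Hz.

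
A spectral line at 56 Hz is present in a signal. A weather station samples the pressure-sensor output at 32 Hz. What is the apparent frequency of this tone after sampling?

56 Hz mod fs = 24 Hz.
24 Hz > fs/2 = 16 Hz, folds to fs − 24 Hz = 8 Hz.

8 Hz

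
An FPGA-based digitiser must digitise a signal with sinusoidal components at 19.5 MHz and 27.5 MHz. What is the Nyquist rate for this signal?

Highest-frequency component: 27.5 MHz.
Nyquist rate = 2 × 27.5 MHz = 55 MHz.

55 MHz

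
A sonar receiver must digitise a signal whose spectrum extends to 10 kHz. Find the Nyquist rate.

Nyquist rate = 2 × 10 kHz = 20 kHz.

20 kHz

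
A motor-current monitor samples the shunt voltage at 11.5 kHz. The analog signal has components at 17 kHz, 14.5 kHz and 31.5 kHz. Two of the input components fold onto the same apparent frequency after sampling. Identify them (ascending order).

14.5 kHz, 31.5 kHz

fs/2 = 5.75 kHz.
17 kHz mod fs = 5.5 kHz.
5.5 kHz ≤ fs/2 = 5.75 kHz, appears at 5.5 kHz.
14.5 kHz mod fs = 3 kHz.
3 kHz ≤ fs/2 = 5.75 kHz, appears at 3 kHz.
31.5 kHz mod fs = 8.5 kHz.
8.5 kHz > fs/2 = 5.75 kHz, folds to fs − 8.5 kHz = 3 kHz.
14.5 kHz and 31.5 kHz both map to 3 kHz.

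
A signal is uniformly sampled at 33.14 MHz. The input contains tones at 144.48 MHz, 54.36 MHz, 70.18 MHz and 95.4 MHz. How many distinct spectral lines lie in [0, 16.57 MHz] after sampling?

fs/2 = 16.57 MHz.
144.48 MHz mod fs = 11.92 MHz.
11.92 MHz ≤ fs/2 = 16.57 MHz, appears at 11.92 MHz.
54.36 MHz mod fs = 21.22 MHz.
21.22 MHz > fs/2 = 16.57 MHz, folds to fs − 21.22 MHz = 11.92 MHz.
70.18 MHz mod fs = 3.9 MHz.
3.9 MHz ≤ fs/2 = 16.57 MHz, appears at 3.9 MHz.
95.4 MHz mod fs = 29.12 MHz.
29.12 MHz > fs/2 = 16.57 MHz, folds to fs − 29.12 MHz = 4.02 MHz.
Distinct values: {3.9 MHz, 4.02 MHz, 11.92 MHz} → 3.

3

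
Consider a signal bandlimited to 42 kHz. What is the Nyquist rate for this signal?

Nyquist rate = 2 × 42 kHz = 84 kHz.

84 kHz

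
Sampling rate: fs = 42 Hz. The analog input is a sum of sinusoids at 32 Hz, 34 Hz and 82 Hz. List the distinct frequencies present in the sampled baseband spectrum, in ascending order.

fs/2 = 21 Hz.
32 Hz > fs/2 = 21 Hz, folds to fs − 32 Hz = 10 Hz.
34 Hz > fs/2 = 21 Hz, folds to fs − 34 Hz = 8 Hz.
82 Hz mod fs = 40 Hz.
40 Hz > fs/2 = 21 Hz, folds to fs − 40 Hz = 2 Hz.
Distinct values: {2 Hz, 8 Hz, 10 Hz}.

2 Hz, 8 Hz, 10 Hz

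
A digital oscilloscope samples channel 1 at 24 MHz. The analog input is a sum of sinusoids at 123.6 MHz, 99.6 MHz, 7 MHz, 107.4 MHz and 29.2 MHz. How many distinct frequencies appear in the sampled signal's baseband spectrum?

fs/2 = 12 MHz.
123.6 MHz mod fs = 3.6 MHz.
3.6 MHz ≤ fs/2 = 12 MHz, appears at 3.6 MHz.
99.6 MHz mod fs = 3.6 MHz.
3.6 MHz ≤ fs/2 = 12 MHz, appears at 3.6 MHz.
7 MHz ≤ fs/2 = 12 MHz, passes unchanged.
107.4 MHz mod fs = 11.4 MHz.
11.4 MHz ≤ fs/2 = 12 MHz, appears at 11.4 MHz.
29.2 MHz mod fs = 5.2 MHz.
5.2 MHz ≤ fs/2 = 12 MHz, appears at 5.2 MHz.
Distinct values: {3.6 MHz, 5.2 MHz, 7 MHz, 11.4 MHz} → 4.

4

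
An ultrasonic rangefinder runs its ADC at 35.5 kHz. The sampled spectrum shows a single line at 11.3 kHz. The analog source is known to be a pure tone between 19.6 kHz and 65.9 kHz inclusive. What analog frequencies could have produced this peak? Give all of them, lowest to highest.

24.2 kHz, 46.8 kHz, 59.7 kHz

Frequencies that alias to 11.3 kHz are k·fs ± 11.3 kHz for integer k ≥ 0.
k=0: 11.3 kHz.
k=1: 24.2 kHz, 46.8 kHz.
k=2: 59.7 kHz, 82.3 kHz.
k=3: 95.2 kHz, 117.8 kHz.
Within [19.6 kHz, 65.9 kHz]: 24.2 kHz, 46.8 kHz, 59.7 kHz.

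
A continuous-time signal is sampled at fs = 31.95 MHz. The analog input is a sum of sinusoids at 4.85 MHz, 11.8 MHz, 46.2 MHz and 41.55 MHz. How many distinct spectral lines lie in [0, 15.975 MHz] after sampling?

4

fs/2 = 15.975 MHz.
4.85 MHz ≤ fs/2 = 15.975 MHz, passes unchanged.
11.8 MHz ≤ fs/2 = 15.975 MHz, passes unchanged.
46.2 MHz mod fs = 14.25 MHz.
14.25 MHz ≤ fs/2 = 15.975 MHz, appears at 14.25 MHz.
41.55 MHz mod fs = 9.6 MHz.
9.6 MHz ≤ fs/2 = 15.975 MHz, appears at 9.6 MHz.
Distinct values: {4.85 MHz, 9.6 MHz, 11.8 MHz, 14.25 MHz} → 4.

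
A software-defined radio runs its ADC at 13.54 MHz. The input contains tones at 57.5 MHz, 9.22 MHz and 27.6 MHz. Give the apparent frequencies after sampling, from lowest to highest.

0.52 MHz, 3.34 MHz, 4.32 MHz

fs/2 = 6.77 MHz.
57.5 MHz mod fs = 3.34 MHz.
3.34 MHz ≤ fs/2 = 6.77 MHz, appears at 3.34 MHz.
9.22 MHz > fs/2 = 6.77 MHz, folds to fs − 9.22 MHz = 4.32 MHz.
27.6 MHz mod fs = 0.52 MHz.
0.52 MHz ≤ fs/2 = 6.77 MHz, appears at 0.52 MHz.
Distinct values: {0.52 MHz, 3.34 MHz, 4.32 MHz}.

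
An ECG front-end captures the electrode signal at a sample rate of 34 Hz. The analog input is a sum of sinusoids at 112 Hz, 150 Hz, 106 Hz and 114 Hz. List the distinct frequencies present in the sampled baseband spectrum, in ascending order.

4 Hz, 10 Hz, 12 Hz, 14 Hz

fs/2 = 17 Hz.
112 Hz mod fs = 10 Hz.
10 Hz ≤ fs/2 = 17 Hz, appears at 10 Hz.
150 Hz mod fs = 14 Hz.
14 Hz ≤ fs/2 = 17 Hz, appears at 14 Hz.
106 Hz mod fs = 4 Hz.
4 Hz ≤ fs/2 = 17 Hz, appears at 4 Hz.
114 Hz mod fs = 12 Hz.
12 Hz ≤ fs/2 = 17 Hz, appears at 12 Hz.
Distinct values: {4 Hz, 10 Hz, 12 Hz, 14 Hz}.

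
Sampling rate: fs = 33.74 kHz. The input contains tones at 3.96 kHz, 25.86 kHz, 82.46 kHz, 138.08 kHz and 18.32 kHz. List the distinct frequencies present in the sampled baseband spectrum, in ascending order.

3.12 kHz, 3.96 kHz, 7.88 kHz, 14.98 kHz, 15.42 kHz

fs/2 = 16.87 kHz.
3.96 kHz ≤ fs/2 = 16.87 kHz, passes unchanged.
25.86 kHz > fs/2 = 16.87 kHz, folds to fs − 25.86 kHz = 7.88 kHz.
82.46 kHz mod fs = 14.98 kHz.
14.98 kHz ≤ fs/2 = 16.87 kHz, appears at 14.98 kHz.
138.08 kHz mod fs = 3.12 kHz.
3.12 kHz ≤ fs/2 = 16.87 kHz, appears at 3.12 kHz.
18.32 kHz > fs/2 = 16.87 kHz, folds to fs − 18.32 kHz = 15.42 kHz.
Distinct values: {3.12 kHz, 3.96 kHz, 7.88 kHz, 14.98 kHz, 15.42 kHz}.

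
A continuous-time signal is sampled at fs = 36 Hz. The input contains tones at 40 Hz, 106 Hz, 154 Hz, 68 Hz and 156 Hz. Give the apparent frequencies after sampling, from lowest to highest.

2 Hz, 4 Hz, 10 Hz, 12 Hz

fs/2 = 18 Hz.
40 Hz mod fs = 4 Hz.
4 Hz ≤ fs/2 = 18 Hz, appears at 4 Hz.
106 Hz mod fs = 34 Hz.
34 Hz > fs/2 = 18 Hz, folds to fs − 34 Hz = 2 Hz.
154 Hz mod fs = 10 Hz.
10 Hz ≤ fs/2 = 18 Hz, appears at 10 Hz.
68 Hz mod fs = 32 Hz.
32 Hz > fs/2 = 18 Hz, folds to fs − 32 Hz = 4 Hz.
156 Hz mod fs = 12 Hz.
12 Hz ≤ fs/2 = 18 Hz, appears at 12 Hz.
Distinct values: {2 Hz, 4 Hz, 10 Hz, 12 Hz}.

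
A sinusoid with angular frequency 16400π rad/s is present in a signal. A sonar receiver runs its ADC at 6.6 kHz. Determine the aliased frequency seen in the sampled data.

ω = 16400π rad/s → f = ω/(2π) = 8200 Hz = 8.2 kHz.
8.2 kHz mod fs = 1.6 kHz.
1.6 kHz ≤ fs/2 = 3.3 kHz, appears at 1.6 kHz.

1.6 kHz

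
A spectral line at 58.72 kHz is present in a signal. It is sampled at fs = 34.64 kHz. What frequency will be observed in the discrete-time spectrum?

58.72 kHz mod fs = 24.08 kHz.
24.08 kHz > fs/2 = 17.32 kHz, folds to fs − 24.08 kHz = 10.56 kHz.

10.56 kHz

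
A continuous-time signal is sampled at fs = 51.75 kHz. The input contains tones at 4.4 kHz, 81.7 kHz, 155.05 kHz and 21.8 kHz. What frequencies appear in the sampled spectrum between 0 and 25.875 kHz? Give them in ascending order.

0.2 kHz, 4.4 kHz, 21.8 kHz

fs/2 = 25.875 kHz.
4.4 kHz ≤ fs/2 = 25.875 kHz, passes unchanged.
81.7 kHz mod fs = 29.95 kHz.
29.95 kHz > fs/2 = 25.875 kHz, folds to fs − 29.95 kHz = 21.8 kHz.
155.05 kHz mod fs = 51.55 kHz.
51.55 kHz > fs/2 = 25.875 kHz, folds to fs − 51.55 kHz = 0.2 kHz.
21.8 kHz ≤ fs/2 = 25.875 kHz, passes unchanged.
Distinct values: {0.2 kHz, 4.4 kHz, 21.8 kHz}.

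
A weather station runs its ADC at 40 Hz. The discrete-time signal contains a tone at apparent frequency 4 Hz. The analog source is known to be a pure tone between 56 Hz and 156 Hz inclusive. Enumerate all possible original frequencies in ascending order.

76 Hz, 84 Hz, 116 Hz, 124 Hz, 156 Hz

Frequencies that alias to 4 Hz are k·fs ± 4 Hz for integer k ≥ 0.
k=0: 4 Hz.
k=1: 36 Hz, 44 Hz.
k=2: 76 Hz, 84 Hz.
k=3: 116 Hz, 124 Hz.
k=4: 156 Hz, 164 Hz.
k=5: 196 Hz, 204 Hz.
Within [56 Hz, 156 Hz]: 76 Hz, 84 Hz, 116 Hz, 124 Hz, 156 Hz.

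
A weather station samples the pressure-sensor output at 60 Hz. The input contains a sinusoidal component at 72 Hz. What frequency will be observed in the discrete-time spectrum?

12 Hz

72 Hz mod fs = 12 Hz.
12 Hz ≤ fs/2 = 30 Hz, appears at 12 Hz.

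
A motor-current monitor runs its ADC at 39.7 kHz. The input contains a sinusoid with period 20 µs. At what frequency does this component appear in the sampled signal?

T = 20 µs → f = 1/T = 50 kHz.
50 kHz mod fs = 10.3 kHz.
10.3 kHz ≤ fs/2 = 19.85 kHz, appears at 10.3 kHz.

10.3 kHz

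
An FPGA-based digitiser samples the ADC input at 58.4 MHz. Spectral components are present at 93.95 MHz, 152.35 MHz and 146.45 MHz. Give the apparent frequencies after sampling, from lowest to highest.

fs/2 = 29.2 MHz.
93.95 MHz mod fs = 35.55 MHz.
35.55 MHz > fs/2 = 29.2 MHz, folds to fs − 35.55 MHz = 22.85 MHz.
152.35 MHz mod fs = 35.55 MHz.
35.55 MHz > fs/2 = 29.2 MHz, folds to fs − 35.55 MHz = 22.85 MHz.
146.45 MHz mod fs = 29.65 MHz.
29.65 MHz > fs/2 = 29.2 MHz, folds to fs − 29.65 MHz = 28.75 MHz.
Distinct values: {22.85 MHz, 28.75 MHz}.

22.85 MHz, 28.75 MHz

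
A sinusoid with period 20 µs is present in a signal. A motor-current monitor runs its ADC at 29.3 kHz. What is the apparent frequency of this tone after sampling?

8.6 kHz

T = 20 µs → f = 1/T = 50 kHz.
50 kHz mod fs = 20.7 kHz.
20.7 kHz > fs/2 = 14.65 kHz, folds to fs − 20.7 kHz = 8.6 kHz.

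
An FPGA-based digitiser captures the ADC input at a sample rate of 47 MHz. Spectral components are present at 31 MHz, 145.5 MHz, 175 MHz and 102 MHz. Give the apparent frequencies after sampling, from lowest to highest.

4.5 MHz, 8 MHz, 13 MHz, 16 MHz

fs/2 = 23.5 MHz.
31 MHz > fs/2 = 23.5 MHz, folds to fs − 31 MHz = 16 MHz.
145.5 MHz mod fs = 4.5 MHz.
4.5 MHz ≤ fs/2 = 23.5 MHz, appears at 4.5 MHz.
175 MHz mod fs = 34 MHz.
34 MHz > fs/2 = 23.5 MHz, folds to fs − 34 MHz = 13 MHz.
102 MHz mod fs = 8 MHz.
8 MHz ≤ fs/2 = 23.5 MHz, appears at 8 MHz.
Distinct values: {4.5 MHz, 8 MHz, 13 MHz, 16 MHz}.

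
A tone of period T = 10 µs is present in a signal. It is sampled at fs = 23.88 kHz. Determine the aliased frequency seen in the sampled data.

4.48 kHz

T = 10 µs → f = 1/T = 100 kHz.
100 kHz mod fs = 4.48 kHz.
4.48 kHz ≤ fs/2 = 11.94 kHz, appears at 4.48 kHz.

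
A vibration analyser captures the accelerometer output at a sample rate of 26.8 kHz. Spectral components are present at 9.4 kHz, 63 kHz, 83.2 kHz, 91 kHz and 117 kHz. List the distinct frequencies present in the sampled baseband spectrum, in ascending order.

fs/2 = 13.4 kHz.
9.4 kHz ≤ fs/2 = 13.4 kHz, passes unchanged.
63 kHz mod fs = 9.4 kHz.
9.4 kHz ≤ fs/2 = 13.4 kHz, appears at 9.4 kHz.
83.2 kHz mod fs = 2.8 kHz.
2.8 kHz ≤ fs/2 = 13.4 kHz, appears at 2.8 kHz.
91 kHz mod fs = 10.6 kHz.
10.6 kHz ≤ fs/2 = 13.4 kHz, appears at 10.6 kHz.
117 kHz mod fs = 9.8 kHz.
9.8 kHz ≤ fs/2 = 13.4 kHz, appears at 9.8 kHz.
Distinct values: {2.8 kHz, 9.4 kHz, 9.8 kHz, 10.6 kHz}.

2.8 kHz, 9.4 kHz, 9.8 kHz, 10.6 kHz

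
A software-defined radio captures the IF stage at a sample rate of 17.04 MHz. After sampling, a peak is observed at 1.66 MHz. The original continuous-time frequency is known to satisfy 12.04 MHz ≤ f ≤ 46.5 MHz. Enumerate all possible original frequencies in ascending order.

15.38 MHz, 18.7 MHz, 32.42 MHz, 35.74 MHz

Frequencies that alias to 1.66 MHz are k·fs ± 1.66 MHz for integer k ≥ 0.
k=0: 1.66 MHz.
k=1: 15.38 MHz, 18.7 MHz.
k=2: 32.42 MHz, 35.74 MHz.
k=3: 49.46 MHz, 52.78 MHz.
Within [12.04 MHz, 46.5 MHz]: 15.38 MHz, 18.7 MHz, 32.42 MHz, 35.74 MHz.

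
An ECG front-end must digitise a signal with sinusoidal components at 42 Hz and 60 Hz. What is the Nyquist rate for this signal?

Highest-frequency component: 60 Hz.
Nyquist rate = 2 × 60 Hz = 120 Hz.

120 Hz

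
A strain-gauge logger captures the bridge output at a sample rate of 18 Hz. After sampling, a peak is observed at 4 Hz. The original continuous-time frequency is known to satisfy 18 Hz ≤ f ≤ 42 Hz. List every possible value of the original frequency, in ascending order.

22 Hz, 32 Hz, 40 Hz

Frequencies that alias to 4 Hz are k·fs ± 4 Hz for integer k ≥ 0.
k=0: 4 Hz.
k=1: 14 Hz, 22 Hz.
k=2: 32 Hz, 40 Hz.
k=3: 50 Hz, 58 Hz.
Within [18 Hz, 42 Hz]: 22 Hz, 32 Hz, 40 Hz.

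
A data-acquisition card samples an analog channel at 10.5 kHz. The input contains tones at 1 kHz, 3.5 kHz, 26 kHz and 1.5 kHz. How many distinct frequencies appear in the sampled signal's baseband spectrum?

4

fs/2 = 5.25 kHz.
1 kHz ≤ fs/2 = 5.25 kHz, passes unchanged.
3.5 kHz ≤ fs/2 = 5.25 kHz, passes unchanged.
26 kHz mod fs = 5 kHz.
5 kHz ≤ fs/2 = 5.25 kHz, appears at 5 kHz.
1.5 kHz ≤ fs/2 = 5.25 kHz, passes unchanged.
Distinct values: {1 kHz, 1.5 kHz, 3.5 kHz, 5 kHz} → 4.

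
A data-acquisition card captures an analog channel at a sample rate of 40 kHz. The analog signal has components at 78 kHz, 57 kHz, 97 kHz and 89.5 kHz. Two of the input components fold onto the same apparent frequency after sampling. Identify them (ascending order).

fs/2 = 20 kHz.
78 kHz mod fs = 38 kHz.
38 kHz > fs/2 = 20 kHz, folds to fs − 38 kHz = 2 kHz.
57 kHz mod fs = 17 kHz.
17 kHz ≤ fs/2 = 20 kHz, appears at 17 kHz.
97 kHz mod fs = 17 kHz.
17 kHz ≤ fs/2 = 20 kHz, appears at 17 kHz.
89.5 kHz mod fs = 9.5 kHz.
9.5 kHz ≤ fs/2 = 20 kHz, appears at 9.5 kHz.
57 kHz and 97 kHz both map to 17 kHz.

57 kHz, 97 kHz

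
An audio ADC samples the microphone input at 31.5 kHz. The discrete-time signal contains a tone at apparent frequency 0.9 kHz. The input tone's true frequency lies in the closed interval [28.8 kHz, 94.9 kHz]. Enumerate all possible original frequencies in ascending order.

Frequencies that alias to 0.9 kHz are k·fs ± 0.9 kHz for integer k ≥ 0.
k=0: 0.9 kHz.
k=1: 30.6 kHz, 32.4 kHz.
k=2: 62.1 kHz, 63.9 kHz.
k=3: 93.6 kHz, 95.4 kHz.
k=4: 125.1 kHz, 126.9 kHz.
Within [28.8 kHz, 94.9 kHz]: 30.6 kHz, 32.4 kHz, 62.1 kHz, 63.9 kHz, 93.6 kHz.

30.6 kHz, 32.4 kHz, 62.1 kHz, 63.9 kHz, 93.6 kHz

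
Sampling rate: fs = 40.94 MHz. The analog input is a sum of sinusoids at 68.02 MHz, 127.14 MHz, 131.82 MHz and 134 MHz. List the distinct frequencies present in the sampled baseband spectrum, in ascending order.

fs/2 = 20.47 MHz.
68.02 MHz mod fs = 27.08 MHz.
27.08 MHz > fs/2 = 20.47 MHz, folds to fs − 27.08 MHz = 13.86 MHz.
127.14 MHz mod fs = 4.32 MHz.
4.32 MHz ≤ fs/2 = 20.47 MHz, appears at 4.32 MHz.
131.82 MHz mod fs = 9 MHz.
9 MHz ≤ fs/2 = 20.47 MHz, appears at 9 MHz.
134 MHz mod fs = 11.18 MHz.
11.18 MHz ≤ fs/2 = 20.47 MHz, appears at 11.18 MHz.
Distinct values: {4.32 MHz, 9 MHz, 11.18 MHz, 13.86 MHz}.

4.32 MHz, 9 MHz, 11.18 MHz, 13.86 MHz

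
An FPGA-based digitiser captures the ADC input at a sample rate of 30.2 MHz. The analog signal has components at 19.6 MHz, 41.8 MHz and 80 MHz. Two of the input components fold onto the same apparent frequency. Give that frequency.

10.6 MHz

fs/2 = 15.1 MHz.
19.6 MHz > fs/2 = 15.1 MHz, folds to fs − 19.6 MHz = 10.6 MHz.
41.8 MHz mod fs = 11.6 MHz.
11.6 MHz ≤ fs/2 = 15.1 MHz, appears at 11.6 MHz.
80 MHz mod fs = 19.6 MHz.
19.6 MHz > fs/2 = 15.1 MHz, folds to fs − 19.6 MHz = 10.6 MHz.
19.6 MHz and 80 MHz both map to 10.6 MHz.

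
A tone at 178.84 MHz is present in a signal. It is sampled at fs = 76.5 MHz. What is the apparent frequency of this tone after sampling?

25.84 MHz

178.84 MHz mod fs = 25.84 MHz.
25.84 MHz ≤ fs/2 = 38.25 MHz, appears at 25.84 MHz.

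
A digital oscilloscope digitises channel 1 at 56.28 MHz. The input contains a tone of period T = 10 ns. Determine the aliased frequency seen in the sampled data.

12.56 MHz

T = 10 ns → f = 1/T = 100 MHz.
100 MHz mod fs = 43.72 MHz.
43.72 MHz > fs/2 = 28.14 MHz, folds to fs − 43.72 MHz = 12.56 MHz.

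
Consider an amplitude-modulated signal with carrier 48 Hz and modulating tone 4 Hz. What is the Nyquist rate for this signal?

104 Hz

AM sidebands sit at fc ± fm = 44 Hz and 52 Hz.
Highest-frequency component: 52 Hz.
Nyquist rate = 2 × 52 Hz = 104 Hz.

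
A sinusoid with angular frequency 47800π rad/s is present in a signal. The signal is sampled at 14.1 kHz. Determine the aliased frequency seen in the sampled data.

4.3 kHz

ω = 47800π rad/s → f = ω/(2π) = 23900 Hz = 23.9 kHz.
23.9 kHz mod fs = 9.8 kHz.
9.8 kHz > fs/2 = 7.05 kHz, folds to fs − 9.8 kHz = 4.3 kHz.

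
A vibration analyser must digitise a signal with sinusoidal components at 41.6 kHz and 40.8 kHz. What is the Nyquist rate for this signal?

Highest-frequency component: 41.6 kHz.
Nyquist rate = 2 × 41.6 kHz = 83.2 kHz.

83.2 kHz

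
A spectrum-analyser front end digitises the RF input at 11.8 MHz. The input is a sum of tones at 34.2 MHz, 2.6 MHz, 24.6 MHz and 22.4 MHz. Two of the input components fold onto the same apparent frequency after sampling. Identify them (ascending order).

22.4 MHz, 34.2 MHz

fs/2 = 5.9 MHz.
34.2 MHz mod fs = 10.6 MHz.
10.6 MHz > fs/2 = 5.9 MHz, folds to fs − 10.6 MHz = 1.2 MHz.
2.6 MHz ≤ fs/2 = 5.9 MHz, passes unchanged.
24.6 MHz mod fs = 1 MHz.
1 MHz ≤ fs/2 = 5.9 MHz, appears at 1 MHz.
22.4 MHz mod fs = 10.6 MHz.
10.6 MHz > fs/2 = 5.9 MHz, folds to fs − 10.6 MHz = 1.2 MHz.
22.4 MHz and 34.2 MHz both map to 1.2 MHz.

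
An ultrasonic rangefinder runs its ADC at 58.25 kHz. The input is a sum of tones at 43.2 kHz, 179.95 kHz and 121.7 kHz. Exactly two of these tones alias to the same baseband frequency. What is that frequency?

fs/2 = 29.125 kHz.
43.2 kHz > fs/2 = 29.125 kHz, folds to fs − 43.2 kHz = 15.05 kHz.
179.95 kHz mod fs = 5.2 kHz.
5.2 kHz ≤ fs/2 = 29.125 kHz, appears at 5.2 kHz.
121.7 kHz mod fs = 5.2 kHz.
5.2 kHz ≤ fs/2 = 29.125 kHz, appears at 5.2 kHz.
121.7 kHz and 179.95 kHz both map to 5.2 kHz.

5.2 kHz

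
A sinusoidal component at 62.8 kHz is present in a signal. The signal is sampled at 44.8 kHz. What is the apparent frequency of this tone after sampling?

62.8 kHz mod fs = 18 kHz.
18 kHz ≤ fs/2 = 22.4 kHz, appears at 18 kHz.

18 kHz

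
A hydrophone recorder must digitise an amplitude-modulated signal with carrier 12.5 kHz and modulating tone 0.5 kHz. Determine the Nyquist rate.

AM sidebands sit at fc ± fm = 12 kHz and 13 kHz.
Highest-frequency component: 13 kHz.
Nyquist rate = 2 × 13 kHz = 26 kHz.

26 kHz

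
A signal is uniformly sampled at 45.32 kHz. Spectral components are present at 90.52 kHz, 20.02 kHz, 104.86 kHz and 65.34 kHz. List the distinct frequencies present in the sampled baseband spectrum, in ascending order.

0.12 kHz, 14.22 kHz, 20.02 kHz

fs/2 = 22.66 kHz.
90.52 kHz mod fs = 45.2 kHz.
45.2 kHz > fs/2 = 22.66 kHz, folds to fs − 45.2 kHz = 0.12 kHz.
20.02 kHz ≤ fs/2 = 22.66 kHz, passes unchanged.
104.86 kHz mod fs = 14.22 kHz.
14.22 kHz ≤ fs/2 = 22.66 kHz, appears at 14.22 kHz.
65.34 kHz mod fs = 20.02 kHz.
20.02 kHz ≤ fs/2 = 22.66 kHz, appears at 20.02 kHz.
Distinct values: {0.12 kHz, 14.22 kHz, 20.02 kHz}.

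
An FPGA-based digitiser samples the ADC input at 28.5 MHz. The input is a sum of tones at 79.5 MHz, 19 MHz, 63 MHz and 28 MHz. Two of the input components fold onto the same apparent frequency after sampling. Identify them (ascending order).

63 MHz, 79.5 MHz

fs/2 = 14.25 MHz.
79.5 MHz mod fs = 22.5 MHz.
22.5 MHz > fs/2 = 14.25 MHz, folds to fs − 22.5 MHz = 6 MHz.
19 MHz > fs/2 = 14.25 MHz, folds to fs − 19 MHz = 9.5 MHz.
63 MHz mod fs = 6 MHz.
6 MHz ≤ fs/2 = 14.25 MHz, appears at 6 MHz.
28 MHz > fs/2 = 14.25 MHz, folds to fs − 28 MHz = 0.5 MHz.
63 MHz and 79.5 MHz both map to 6 MHz.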